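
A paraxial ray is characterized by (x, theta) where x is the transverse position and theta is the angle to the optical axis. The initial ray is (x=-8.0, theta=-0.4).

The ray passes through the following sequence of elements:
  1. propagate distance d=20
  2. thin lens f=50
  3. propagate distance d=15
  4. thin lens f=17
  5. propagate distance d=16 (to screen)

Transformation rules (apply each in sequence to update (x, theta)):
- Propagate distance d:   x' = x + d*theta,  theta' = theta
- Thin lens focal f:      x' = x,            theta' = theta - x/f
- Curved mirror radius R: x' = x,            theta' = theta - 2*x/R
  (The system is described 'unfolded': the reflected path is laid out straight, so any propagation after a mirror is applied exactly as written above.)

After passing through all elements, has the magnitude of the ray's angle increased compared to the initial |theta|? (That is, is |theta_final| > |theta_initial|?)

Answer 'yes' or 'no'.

Initial: x=-8.0000 theta=-0.4000
After 1 (propagate distance d=20): x=-16.0000 theta=-0.4000
After 2 (thin lens f=50): x=-16.0000 theta=-0.0800
After 3 (propagate distance d=15): x=-17.2000 theta=-0.0800
After 4 (thin lens f=17): x=-17.2000 theta=396/425 (≈0.9318)
After 5 (propagate distance d=16 (to screen)): x=-974/425 (≈-2.2918) theta=396/425 (≈0.9318)
|theta_initial|=0.4000 |theta_final|=396/425 (≈0.9318) -> increased

Answer: yes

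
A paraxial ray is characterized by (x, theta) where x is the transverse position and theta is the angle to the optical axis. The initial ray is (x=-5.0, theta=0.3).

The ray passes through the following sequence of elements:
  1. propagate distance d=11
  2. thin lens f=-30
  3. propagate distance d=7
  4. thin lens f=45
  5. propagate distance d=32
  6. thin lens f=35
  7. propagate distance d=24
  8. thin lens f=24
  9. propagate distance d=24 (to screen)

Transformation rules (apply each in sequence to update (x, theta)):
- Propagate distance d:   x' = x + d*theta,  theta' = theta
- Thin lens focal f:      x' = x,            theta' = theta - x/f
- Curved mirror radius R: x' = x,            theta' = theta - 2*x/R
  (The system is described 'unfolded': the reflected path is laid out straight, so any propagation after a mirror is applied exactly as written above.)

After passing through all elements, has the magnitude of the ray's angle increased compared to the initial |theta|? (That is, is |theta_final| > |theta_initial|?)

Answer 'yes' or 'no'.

Initial: x=-5.0000 theta=0.3000
After 1 (propagate distance d=11): x=-1.7000 theta=0.3000
After 2 (thin lens f=-30): x=-1.7000 theta=73/300 (≈0.2433)
After 3 (propagate distance d=7): x=1/300 (≈0.0033) theta=73/300 (≈0.2433)
After 4 (thin lens f=45): x=1/300 (≈0.0033) theta=821/3375 (≈0.2433)
After 5 (propagate distance d=32): x=105133/13500 (≈7.7876) theta=821/3375 (≈0.2433)
After 6 (thin lens f=35): x=105133/13500 (≈7.7876) theta=467/22500 (≈0.0208)
After 7 (propagate distance d=24): x=559289/67500 (≈8.2858) theta=467/22500 (≈0.0208)
After 8 (thin lens f=24): x=559289/67500 (≈8.2858) theta=-105133/324000 (≈-0.3245)
After 9 (propagate distance d=24 (to screen)): x=934/1875 (≈0.4981) theta=-105133/324000 (≈-0.3245)
|theta_initial|=0.3000 |theta_final|=105133/324000 (≈0.3245) -> increased

Answer: yes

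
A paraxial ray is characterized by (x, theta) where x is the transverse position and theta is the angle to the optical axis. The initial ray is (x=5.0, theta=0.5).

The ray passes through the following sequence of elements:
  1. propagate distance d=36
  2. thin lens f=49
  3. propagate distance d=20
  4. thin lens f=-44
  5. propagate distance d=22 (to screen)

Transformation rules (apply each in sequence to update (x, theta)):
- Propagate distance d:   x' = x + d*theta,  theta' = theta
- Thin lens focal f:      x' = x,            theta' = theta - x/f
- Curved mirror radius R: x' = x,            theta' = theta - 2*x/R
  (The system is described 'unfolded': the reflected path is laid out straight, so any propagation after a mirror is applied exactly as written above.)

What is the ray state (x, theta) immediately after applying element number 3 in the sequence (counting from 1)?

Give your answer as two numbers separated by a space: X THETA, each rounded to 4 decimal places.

Answer: 23.6122 0.0306

Derivation:
Initial: x=5.0000 theta=0.5000
After 1 (propagate distance d=36): x=23.0000 theta=0.5000
After 2 (thin lens f=49): x=23.0000 theta=3/98 (≈0.0306)
After 3 (propagate distance d=20): x=1157/49 (≈23.6122) theta=3/98 (≈0.0306)
Rounded to 4 decimal places: x = 23.6122, theta = 0.0306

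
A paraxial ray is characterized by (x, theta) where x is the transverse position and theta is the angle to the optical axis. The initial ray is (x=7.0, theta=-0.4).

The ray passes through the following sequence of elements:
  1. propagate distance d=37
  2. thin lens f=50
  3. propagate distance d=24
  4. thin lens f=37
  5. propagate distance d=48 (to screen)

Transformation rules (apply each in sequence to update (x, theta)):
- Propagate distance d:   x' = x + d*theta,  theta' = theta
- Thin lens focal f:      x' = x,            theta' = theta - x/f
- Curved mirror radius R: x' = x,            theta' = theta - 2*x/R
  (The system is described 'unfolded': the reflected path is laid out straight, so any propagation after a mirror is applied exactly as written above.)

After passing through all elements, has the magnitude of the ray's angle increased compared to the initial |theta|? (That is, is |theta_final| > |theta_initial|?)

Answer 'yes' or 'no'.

Initial: x=7.0000 theta=-0.4000
After 1 (propagate distance d=37): x=-7.8000 theta=-0.4000
After 2 (thin lens f=50): x=-7.8000 theta=-0.2440
After 3 (propagate distance d=24): x=-13.6560 theta=-0.2440
After 4 (thin lens f=37): x=-13.6560 theta=1157/9250 (≈0.1251)
After 5 (propagate distance d=48 (to screen)): x=-35391/4625 (≈-7.6521) theta=1157/9250 (≈0.1251)
|theta_initial|=0.4000 |theta_final|=1157/9250 (≈0.1251) -> not increased

Answer: no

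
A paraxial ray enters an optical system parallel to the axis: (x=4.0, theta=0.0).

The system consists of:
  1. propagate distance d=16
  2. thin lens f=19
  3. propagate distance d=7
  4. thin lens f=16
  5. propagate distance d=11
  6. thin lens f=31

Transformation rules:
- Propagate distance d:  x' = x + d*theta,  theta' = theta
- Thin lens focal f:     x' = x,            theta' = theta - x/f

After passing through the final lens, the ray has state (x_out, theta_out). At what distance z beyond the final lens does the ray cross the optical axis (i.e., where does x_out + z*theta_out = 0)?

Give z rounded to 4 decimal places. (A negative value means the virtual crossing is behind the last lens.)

Answer: -4.7819

Derivation:
Initial: x=4.0000 theta=0.0000
After 1 (propagate distance d=16): x=4.0000 theta=0.0000
After 2 (thin lens f=19): x=4.0000 theta=-4/19 (≈-0.2105)
After 3 (propagate distance d=7): x=48/19 (≈2.5263) theta=-4/19 (≈-0.2105)
After 4 (thin lens f=16): x=48/19 (≈2.5263) theta=-7/19 (≈-0.3684)
After 5 (propagate distance d=11): x=-29/19 (≈-1.5263) theta=-7/19 (≈-0.3684)
After 6 (thin lens f=31): x=-29/19 (≈-1.5263) theta=-188/589 (≈-0.3192)
z_focus = -x_out/theta_out = -(-29/19)/(-188/589) = -899/188 ≈ -4.7819
Rounded to 4 decimal places: z = -4.7819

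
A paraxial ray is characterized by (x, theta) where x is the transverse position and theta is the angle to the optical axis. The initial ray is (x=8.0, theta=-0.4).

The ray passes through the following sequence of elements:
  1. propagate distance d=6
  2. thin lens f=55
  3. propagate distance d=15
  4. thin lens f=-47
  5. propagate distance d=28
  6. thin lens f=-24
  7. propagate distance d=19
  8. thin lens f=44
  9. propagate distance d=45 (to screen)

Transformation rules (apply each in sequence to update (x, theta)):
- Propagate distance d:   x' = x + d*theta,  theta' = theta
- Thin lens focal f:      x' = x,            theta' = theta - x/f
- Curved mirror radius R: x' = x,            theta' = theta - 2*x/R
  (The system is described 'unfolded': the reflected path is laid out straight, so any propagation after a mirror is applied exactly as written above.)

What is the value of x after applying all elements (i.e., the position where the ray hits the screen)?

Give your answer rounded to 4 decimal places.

Answer: -55.6072

Derivation:
Initial: x=8.0000 theta=-0.4000
After 1 (propagate distance d=6): x=5.6000 theta=-0.4000
After 2 (thin lens f=55): x=5.6000 theta=-138/275 (≈-0.5018)
After 3 (propagate distance d=15): x=-106/55 (≈-1.9273) theta=-138/275 (≈-0.5018)
After 4 (thin lens f=-47): x=-106/55 (≈-1.9273) theta=-7016/12925 (≈-0.5428)
After 5 (propagate distance d=28): x=-221358/12925 (≈-17.1263) theta=-7016/12925 (≈-0.5428)
After 6 (thin lens f=-24): x=-221358/12925 (≈-17.1263) theta=-64957/51700 (≈-1.2564)
After 7 (propagate distance d=19): x=-423923/10340 (≈-40.9984) theta=-64957/51700 (≈-1.2564)
After 8 (thin lens f=44): x=-423923/10340 (≈-40.9984) theta=-738493/2274800 (≈-0.3246)
After 9 (propagate distance d=45 (to screen)): x=-25299049/454960 (≈-55.6072) theta=-738493/2274800 (≈-0.3246)
Rounded to 4 decimal places: x = -55.6072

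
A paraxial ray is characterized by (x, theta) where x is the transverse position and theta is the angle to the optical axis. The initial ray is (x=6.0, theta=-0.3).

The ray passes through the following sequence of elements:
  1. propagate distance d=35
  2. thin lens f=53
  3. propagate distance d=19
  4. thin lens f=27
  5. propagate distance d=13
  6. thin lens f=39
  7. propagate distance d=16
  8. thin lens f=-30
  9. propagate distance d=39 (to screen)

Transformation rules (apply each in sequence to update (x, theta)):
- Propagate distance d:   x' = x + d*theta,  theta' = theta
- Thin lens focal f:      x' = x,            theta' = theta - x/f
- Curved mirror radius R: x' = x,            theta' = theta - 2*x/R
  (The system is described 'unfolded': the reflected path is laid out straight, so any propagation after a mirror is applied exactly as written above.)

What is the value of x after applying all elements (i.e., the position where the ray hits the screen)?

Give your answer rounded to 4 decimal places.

Initial: x=6.0000 theta=-0.3000
After 1 (propagate distance d=35): x=-4.5000 theta=-0.3000
After 2 (thin lens f=53): x=-4.5000 theta=-57/265 (≈-0.2151)
After 3 (propagate distance d=19): x=-4551/530 (≈-8.5868) theta=-57/265 (≈-0.2151)
After 4 (thin lens f=27): x=-4551/530 (≈-8.5868) theta=491/4770 (≈0.1029)
After 5 (propagate distance d=13): x=-17288/2385 (≈-7.2486) theta=491/4770 (≈0.1029)
After 6 (thin lens f=39): x=-17288/2385 (≈-7.2486) theta=10745/37206 (≈0.2888)
After 7 (propagate distance d=16): x=-244432/93015 (≈-2.6279) theta=10745/37206 (≈0.2888)
After 8 (thin lens f=-30): x=-244432/93015 (≈-2.6279) theta=561443/2790450 (≈0.2012)
After 9 (propagate distance d=39 (to screen)): x=4854439/930150 (≈5.2190) theta=561443/2790450 (≈0.2012)
Rounded to 4 decimal places: x = 5.2190

Answer: 5.2190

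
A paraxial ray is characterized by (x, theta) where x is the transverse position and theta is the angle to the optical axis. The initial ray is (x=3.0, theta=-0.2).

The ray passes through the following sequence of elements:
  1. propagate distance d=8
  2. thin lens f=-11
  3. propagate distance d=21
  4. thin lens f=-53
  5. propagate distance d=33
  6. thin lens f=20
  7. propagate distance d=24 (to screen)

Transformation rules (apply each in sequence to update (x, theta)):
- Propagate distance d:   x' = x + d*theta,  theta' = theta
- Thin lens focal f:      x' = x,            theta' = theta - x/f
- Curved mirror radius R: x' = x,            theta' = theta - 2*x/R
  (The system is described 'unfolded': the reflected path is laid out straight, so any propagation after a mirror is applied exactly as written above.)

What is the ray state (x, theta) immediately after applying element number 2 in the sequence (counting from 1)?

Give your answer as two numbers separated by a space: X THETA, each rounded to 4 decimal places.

Initial: x=3.0000 theta=-0.2000
After 1 (propagate distance d=8): x=1.4000 theta=-0.2000
After 2 (thin lens f=-11): x=1.4000 theta=-4/55 (≈-0.0727)
Rounded to 4 decimal places: x = 1.4000, theta = -0.0727

Answer: 1.4000 -0.0727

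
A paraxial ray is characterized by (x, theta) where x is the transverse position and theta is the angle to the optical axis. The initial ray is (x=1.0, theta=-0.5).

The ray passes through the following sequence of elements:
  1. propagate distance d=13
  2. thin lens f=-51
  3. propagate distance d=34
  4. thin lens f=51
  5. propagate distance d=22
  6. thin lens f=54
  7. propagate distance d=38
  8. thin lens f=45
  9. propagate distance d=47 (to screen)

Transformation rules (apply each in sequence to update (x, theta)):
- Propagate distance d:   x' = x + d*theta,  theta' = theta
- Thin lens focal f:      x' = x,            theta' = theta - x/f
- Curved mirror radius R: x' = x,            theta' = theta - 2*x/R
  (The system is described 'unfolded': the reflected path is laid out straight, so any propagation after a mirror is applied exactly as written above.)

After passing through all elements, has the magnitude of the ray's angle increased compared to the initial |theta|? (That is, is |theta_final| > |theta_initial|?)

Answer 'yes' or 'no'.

Answer: yes

Derivation:
Initial: x=1.0000 theta=-0.5000
After 1 (propagate distance d=13): x=-5.5000 theta=-0.5000
After 2 (thin lens f=-51): x=-5.5000 theta=-31/51 (≈-0.6078)
After 3 (propagate distance d=34): x=-157/6 (≈-26.1667) theta=-31/51 (≈-0.6078)
After 4 (thin lens f=51): x=-157/6 (≈-26.1667) theta=-29/306 (≈-0.0948)
After 5 (propagate distance d=22): x=-8645/306 (≈-28.2516) theta=-29/306 (≈-0.0948)
After 6 (thin lens f=54): x=-8645/306 (≈-28.2516) theta=7079/16524 (≈0.4284)
After 7 (propagate distance d=38): x=-49457/4131 (≈-11.9722) theta=7079/16524 (≈0.4284)
After 8 (thin lens f=45): x=-49457/4131 (≈-11.9722) theta=516383/743580 (≈0.6945)
After 9 (propagate distance d=47 (to screen)): x=15367741/743580 (≈20.6672) theta=516383/743580 (≈0.6945)
|theta_initial|=0.5000 |theta_final|=516383/743580 (≈0.6945) -> increased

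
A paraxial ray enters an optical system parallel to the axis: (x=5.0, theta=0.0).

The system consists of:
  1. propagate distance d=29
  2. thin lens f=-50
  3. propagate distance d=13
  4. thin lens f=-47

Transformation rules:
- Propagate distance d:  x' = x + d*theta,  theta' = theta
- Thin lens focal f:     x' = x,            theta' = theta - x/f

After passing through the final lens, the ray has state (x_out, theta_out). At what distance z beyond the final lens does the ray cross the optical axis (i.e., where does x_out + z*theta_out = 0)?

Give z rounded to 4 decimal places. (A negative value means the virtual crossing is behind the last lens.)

Answer: -26.9182

Derivation:
Initial: x=5.0000 theta=0.0000
After 1 (propagate distance d=29): x=5.0000 theta=0.0000
After 2 (thin lens f=-50): x=5.0000 theta=0.1000
After 3 (propagate distance d=13): x=6.3000 theta=0.1000
After 4 (thin lens f=-47): x=6.3000 theta=11/47 (≈0.2340)
z_focus = -x_out/theta_out = -(6.3000)/(11/47) = -2961/110 ≈ -26.9182
Rounded to 4 decimal places: z = -26.9182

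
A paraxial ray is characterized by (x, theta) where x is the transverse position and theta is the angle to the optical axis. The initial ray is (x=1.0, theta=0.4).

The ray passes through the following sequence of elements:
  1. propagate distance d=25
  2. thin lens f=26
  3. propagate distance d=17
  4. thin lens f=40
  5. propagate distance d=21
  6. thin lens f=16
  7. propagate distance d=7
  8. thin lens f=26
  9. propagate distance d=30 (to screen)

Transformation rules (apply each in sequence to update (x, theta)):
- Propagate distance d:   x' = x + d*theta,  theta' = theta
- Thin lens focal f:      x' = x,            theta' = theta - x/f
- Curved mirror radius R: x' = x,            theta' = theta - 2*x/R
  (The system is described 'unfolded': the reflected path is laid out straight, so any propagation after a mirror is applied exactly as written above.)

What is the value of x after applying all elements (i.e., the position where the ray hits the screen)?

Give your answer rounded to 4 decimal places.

Initial: x=1.0000 theta=0.4000
After 1 (propagate distance d=25): x=11.0000 theta=0.4000
After 2 (thin lens f=26): x=11.0000 theta=-3/130 (≈-0.0231)
After 3 (propagate distance d=17): x=1379/130 (≈10.6077) theta=-3/130 (≈-0.0231)
After 4 (thin lens f=40): x=1379/130 (≈10.6077) theta=-1499/5200 (≈-0.2883)
After 5 (propagate distance d=21): x=23681/5200 (≈4.5540) theta=-1499/5200 (≈-0.2883)
After 6 (thin lens f=16): x=23681/5200 (≈4.5540) theta=-9533/16640 (≈-0.5729)
After 7 (propagate distance d=7): x=45241/83200 (≈0.5438) theta=-9533/16640 (≈-0.5729)
After 8 (thin lens f=26): x=45241/83200 (≈0.5438) theta=-1284531/2163200 (≈-0.5938)
After 9 (propagate distance d=30 (to screen)): x=-2334979/135200 (≈-17.2706) theta=-1284531/2163200 (≈-0.5938)
Rounded to 4 decimal places: x = -17.2706

Answer: -17.2706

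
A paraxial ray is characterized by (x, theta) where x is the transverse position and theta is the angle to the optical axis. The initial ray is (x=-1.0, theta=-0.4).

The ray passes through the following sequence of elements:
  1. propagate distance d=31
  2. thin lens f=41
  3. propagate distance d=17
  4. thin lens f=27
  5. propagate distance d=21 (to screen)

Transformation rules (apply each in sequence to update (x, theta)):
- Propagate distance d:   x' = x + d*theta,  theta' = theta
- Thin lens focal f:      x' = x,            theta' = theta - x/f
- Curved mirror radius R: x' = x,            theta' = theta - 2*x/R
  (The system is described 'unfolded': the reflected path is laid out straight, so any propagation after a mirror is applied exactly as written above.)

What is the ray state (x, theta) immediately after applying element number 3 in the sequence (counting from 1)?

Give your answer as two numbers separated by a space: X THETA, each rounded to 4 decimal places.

Initial: x=-1.0000 theta=-0.4000
After 1 (propagate distance d=31): x=-13.4000 theta=-0.4000
After 2 (thin lens f=41): x=-13.4000 theta=-3/41 (≈-0.0732)
After 3 (propagate distance d=17): x=-3002/205 (≈-14.6439) theta=-3/41 (≈-0.0732)
Rounded to 4 decimal places: x = -14.6439, theta = -0.0732

Answer: -14.6439 -0.0732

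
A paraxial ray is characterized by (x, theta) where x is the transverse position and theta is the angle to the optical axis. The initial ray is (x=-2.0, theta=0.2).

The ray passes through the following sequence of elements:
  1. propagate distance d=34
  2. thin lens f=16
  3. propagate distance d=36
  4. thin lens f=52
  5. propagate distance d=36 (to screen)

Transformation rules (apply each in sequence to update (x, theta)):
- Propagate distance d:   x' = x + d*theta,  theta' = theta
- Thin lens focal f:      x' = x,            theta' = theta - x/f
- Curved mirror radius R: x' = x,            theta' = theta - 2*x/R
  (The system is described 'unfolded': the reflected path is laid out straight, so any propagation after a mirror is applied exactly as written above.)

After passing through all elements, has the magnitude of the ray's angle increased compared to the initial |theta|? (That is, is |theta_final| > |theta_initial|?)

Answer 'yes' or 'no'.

Answer: no

Derivation:
Initial: x=-2.0000 theta=0.2000
After 1 (propagate distance d=34): x=4.8000 theta=0.2000
After 2 (thin lens f=16): x=4.8000 theta=-0.1000
After 3 (propagate distance d=36): x=1.2000 theta=-0.1000
After 4 (thin lens f=52): x=1.2000 theta=-8/65 (≈-0.1231)
After 5 (propagate distance d=36 (to screen)): x=-42/13 (≈-3.2308) theta=-8/65 (≈-0.1231)
|theta_initial|=0.2000 |theta_final|=8/65 (≈0.1231) -> not increased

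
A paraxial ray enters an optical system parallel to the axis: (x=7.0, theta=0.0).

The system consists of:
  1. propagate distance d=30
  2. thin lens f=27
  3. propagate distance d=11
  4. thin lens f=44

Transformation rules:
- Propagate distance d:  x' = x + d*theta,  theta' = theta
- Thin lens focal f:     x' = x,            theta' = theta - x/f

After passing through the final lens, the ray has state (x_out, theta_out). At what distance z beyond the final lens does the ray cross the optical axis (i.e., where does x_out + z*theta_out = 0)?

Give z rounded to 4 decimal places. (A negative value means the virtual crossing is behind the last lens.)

Answer: 11.7333

Derivation:
Initial: x=7.0000 theta=0.0000
After 1 (propagate distance d=30): x=7.0000 theta=0.0000
After 2 (thin lens f=27): x=7.0000 theta=-7/27 (≈-0.2593)
After 3 (propagate distance d=11): x=112/27 (≈4.1481) theta=-7/27 (≈-0.2593)
After 4 (thin lens f=44): x=112/27 (≈4.1481) theta=-35/99 (≈-0.3535)
z_focus = -x_out/theta_out = -(112/27)/(-35/99) = 176/15 ≈ 11.7333
Rounded to 4 decimal places: z = 11.7333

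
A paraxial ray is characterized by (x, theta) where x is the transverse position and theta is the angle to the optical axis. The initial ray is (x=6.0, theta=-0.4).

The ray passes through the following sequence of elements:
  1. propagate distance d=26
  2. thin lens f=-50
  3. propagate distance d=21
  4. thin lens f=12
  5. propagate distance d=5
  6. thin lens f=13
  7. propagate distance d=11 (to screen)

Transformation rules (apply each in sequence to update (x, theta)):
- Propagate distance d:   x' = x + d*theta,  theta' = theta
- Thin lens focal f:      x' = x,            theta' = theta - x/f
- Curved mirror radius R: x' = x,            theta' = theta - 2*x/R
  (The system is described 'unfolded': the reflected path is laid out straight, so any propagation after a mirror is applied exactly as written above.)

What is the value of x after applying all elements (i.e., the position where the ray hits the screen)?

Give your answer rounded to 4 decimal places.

Initial: x=6.0000 theta=-0.4000
After 1 (propagate distance d=26): x=-4.4000 theta=-0.4000
After 2 (thin lens f=-50): x=-4.4000 theta=-0.4880
After 3 (propagate distance d=21): x=-14.6480 theta=-0.4880
After 4 (thin lens f=12): x=-14.6480 theta=1099/1500 (≈0.7327)
After 5 (propagate distance d=5): x=-16477/1500 (≈-10.9847) theta=1099/1500 (≈0.7327)
After 6 (thin lens f=13): x=-16477/1500 (≈-10.9847) theta=7691/4875 (≈1.5776)
After 7 (propagate distance d=11 (to screen)): x=41401/6500 (≈6.3694) theta=7691/4875 (≈1.5776)
Rounded to 4 decimal places: x = 6.3694

Answer: 6.3694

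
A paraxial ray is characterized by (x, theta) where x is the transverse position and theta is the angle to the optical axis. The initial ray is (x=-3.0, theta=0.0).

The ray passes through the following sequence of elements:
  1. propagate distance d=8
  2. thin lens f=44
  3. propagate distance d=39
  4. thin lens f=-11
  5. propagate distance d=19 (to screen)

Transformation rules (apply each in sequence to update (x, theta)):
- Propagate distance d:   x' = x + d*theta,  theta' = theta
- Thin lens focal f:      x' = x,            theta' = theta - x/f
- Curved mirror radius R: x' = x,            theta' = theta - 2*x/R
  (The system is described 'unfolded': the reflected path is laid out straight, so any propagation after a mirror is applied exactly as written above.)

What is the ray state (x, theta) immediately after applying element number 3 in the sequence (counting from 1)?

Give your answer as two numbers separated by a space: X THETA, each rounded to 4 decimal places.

Initial: x=-3.0000 theta=0.0000
After 1 (propagate distance d=8): x=-3.0000 theta=0.0000
After 2 (thin lens f=44): x=-3.0000 theta=3/44 (≈0.0682)
After 3 (propagate distance d=39): x=-15/44 (≈-0.3409) theta=3/44 (≈0.0682)
Rounded to 4 decimal places: x = -0.3409, theta = 0.0682

Answer: -0.3409 0.0682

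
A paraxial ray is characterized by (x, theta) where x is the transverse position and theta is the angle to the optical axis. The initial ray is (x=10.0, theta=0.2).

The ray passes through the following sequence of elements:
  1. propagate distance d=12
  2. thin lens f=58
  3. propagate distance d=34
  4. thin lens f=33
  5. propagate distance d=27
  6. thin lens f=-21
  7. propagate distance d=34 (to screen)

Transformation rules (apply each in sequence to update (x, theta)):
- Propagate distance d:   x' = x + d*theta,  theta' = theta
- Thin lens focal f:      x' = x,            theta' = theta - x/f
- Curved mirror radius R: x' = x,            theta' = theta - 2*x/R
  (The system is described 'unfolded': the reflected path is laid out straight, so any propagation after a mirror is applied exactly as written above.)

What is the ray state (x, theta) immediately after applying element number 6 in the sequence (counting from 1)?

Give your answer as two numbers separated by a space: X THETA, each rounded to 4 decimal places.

Answer: 1.7969 -0.2898

Derivation:
Initial: x=10.0000 theta=0.2000
After 1 (propagate distance d=12): x=12.4000 theta=0.2000
After 2 (thin lens f=58): x=12.4000 theta=-2/145 (≈-0.0138)
After 3 (propagate distance d=34): x=346/29 (≈11.9310) theta=-2/145 (≈-0.0138)
After 4 (thin lens f=33): x=346/29 (≈11.9310) theta=-1796/4785 (≈-0.3753)
After 5 (propagate distance d=27): x=2866/1595 (≈1.7969) theta=-1796/4785 (≈-0.3753)
After 6 (thin lens f=-21): x=2866/1595 (≈1.7969) theta=-9706/33495 (≈-0.2898)
Rounded to 4 decimal places: x = 1.7969, theta = -0.2898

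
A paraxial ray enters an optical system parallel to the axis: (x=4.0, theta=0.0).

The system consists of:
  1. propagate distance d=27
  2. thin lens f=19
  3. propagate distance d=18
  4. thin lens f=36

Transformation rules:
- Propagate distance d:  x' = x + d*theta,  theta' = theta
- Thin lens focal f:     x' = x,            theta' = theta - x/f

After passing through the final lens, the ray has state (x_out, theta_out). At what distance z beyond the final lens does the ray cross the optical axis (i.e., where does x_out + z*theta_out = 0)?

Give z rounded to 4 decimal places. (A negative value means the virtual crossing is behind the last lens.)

Answer: 0.9730

Derivation:
Initial: x=4.0000 theta=0.0000
After 1 (propagate distance d=27): x=4.0000 theta=0.0000
After 2 (thin lens f=19): x=4.0000 theta=-4/19 (≈-0.2105)
After 3 (propagate distance d=18): x=4/19 (≈0.2105) theta=-4/19 (≈-0.2105)
After 4 (thin lens f=36): x=4/19 (≈0.2105) theta=-37/171 (≈-0.2164)
z_focus = -x_out/theta_out = -(4/19)/(-37/171) = 36/37 ≈ 0.9730
Rounded to 4 decimal places: z = 0.9730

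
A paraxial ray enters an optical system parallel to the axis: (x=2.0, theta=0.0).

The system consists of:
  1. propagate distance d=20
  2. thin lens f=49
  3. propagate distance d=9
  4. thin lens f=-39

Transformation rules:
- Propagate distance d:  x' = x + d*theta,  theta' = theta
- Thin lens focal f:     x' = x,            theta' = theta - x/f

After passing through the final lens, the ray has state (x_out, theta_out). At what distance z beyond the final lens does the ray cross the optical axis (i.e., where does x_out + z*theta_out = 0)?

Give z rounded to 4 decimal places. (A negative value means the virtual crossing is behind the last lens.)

Initial: x=2.0000 theta=0.0000
After 1 (propagate distance d=20): x=2.0000 theta=0.0000
After 2 (thin lens f=49): x=2.0000 theta=-2/49 (≈-0.0408)
After 3 (propagate distance d=9): x=80/49 (≈1.6327) theta=-2/49 (≈-0.0408)
After 4 (thin lens f=-39): x=80/49 (≈1.6327) theta=2/1911 (≈0.0010)
z_focus = -x_out/theta_out = -(80/49)/(2/1911) = -1560.0000
Rounded to 4 decimal places: z = -1560.0000

Answer: -1560.0000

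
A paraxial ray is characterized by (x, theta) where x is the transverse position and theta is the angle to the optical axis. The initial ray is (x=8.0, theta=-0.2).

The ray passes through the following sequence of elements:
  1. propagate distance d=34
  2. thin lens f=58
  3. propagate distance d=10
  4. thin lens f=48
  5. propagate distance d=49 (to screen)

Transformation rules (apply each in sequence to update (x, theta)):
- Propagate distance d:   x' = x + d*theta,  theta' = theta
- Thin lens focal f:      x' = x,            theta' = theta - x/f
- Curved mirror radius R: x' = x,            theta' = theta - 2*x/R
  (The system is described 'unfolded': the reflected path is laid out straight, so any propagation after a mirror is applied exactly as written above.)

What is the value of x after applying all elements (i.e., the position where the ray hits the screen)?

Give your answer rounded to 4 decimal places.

Initial: x=8.0000 theta=-0.2000
After 1 (propagate distance d=34): x=1.2000 theta=-0.2000
After 2 (thin lens f=58): x=1.2000 theta=-32/145 (≈-0.2207)
After 3 (propagate distance d=10): x=-146/145 (≈-1.0069) theta=-32/145 (≈-0.2207)
After 4 (thin lens f=48): x=-146/145 (≈-1.0069) theta=-139/696 (≈-0.1997)
After 5 (propagate distance d=49 (to screen)): x=-37559/3480 (≈-10.7928) theta=-139/696 (≈-0.1997)
Rounded to 4 decimal places: x = -10.7928

Answer: -10.7928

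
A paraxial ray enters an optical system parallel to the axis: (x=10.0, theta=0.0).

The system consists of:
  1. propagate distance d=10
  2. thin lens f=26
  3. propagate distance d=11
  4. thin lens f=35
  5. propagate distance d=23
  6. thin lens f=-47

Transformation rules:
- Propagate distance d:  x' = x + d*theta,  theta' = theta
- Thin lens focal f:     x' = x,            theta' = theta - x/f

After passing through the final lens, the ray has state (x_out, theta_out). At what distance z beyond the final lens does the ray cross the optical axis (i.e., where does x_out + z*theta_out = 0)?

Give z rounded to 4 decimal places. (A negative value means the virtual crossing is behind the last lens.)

Answer: -9.8739

Derivation:
Initial: x=10.0000 theta=0.0000
After 1 (propagate distance d=10): x=10.0000 theta=0.0000
After 2 (thin lens f=26): x=10.0000 theta=-5/13 (≈-0.3846)
After 3 (propagate distance d=11): x=75/13 (≈5.7692) theta=-5/13 (≈-0.3846)
After 4 (thin lens f=35): x=75/13 (≈5.7692) theta=-50/91 (≈-0.5495)
After 5 (propagate distance d=23): x=-625/91 (≈-6.8681) theta=-50/91 (≈-0.5495)
After 6 (thin lens f=-47): x=-625/91 (≈-6.8681) theta=-425/611 (≈-0.6956)
z_focus = -x_out/theta_out = -(-625/91)/(-425/611) = -1175/119 ≈ -9.8739
Rounded to 4 decimal places: z = -9.8739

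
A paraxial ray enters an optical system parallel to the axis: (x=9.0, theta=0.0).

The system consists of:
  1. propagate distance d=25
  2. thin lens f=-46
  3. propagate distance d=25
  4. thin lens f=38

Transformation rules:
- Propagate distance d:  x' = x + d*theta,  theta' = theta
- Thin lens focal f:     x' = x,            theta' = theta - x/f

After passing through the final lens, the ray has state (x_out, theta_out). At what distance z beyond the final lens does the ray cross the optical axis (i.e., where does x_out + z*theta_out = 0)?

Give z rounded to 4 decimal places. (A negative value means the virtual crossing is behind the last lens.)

Initial: x=9.0000 theta=0.0000
After 1 (propagate distance d=25): x=9.0000 theta=0.0000
After 2 (thin lens f=-46): x=9.0000 theta=9/46 (≈0.1957)
After 3 (propagate distance d=25): x=639/46 (≈13.8913) theta=9/46 (≈0.1957)
After 4 (thin lens f=38): x=639/46 (≈13.8913) theta=-297/1748 (≈-0.1699)
z_focus = -x_out/theta_out = -(639/46)/(-297/1748) = 2698/33 ≈ 81.7576
Rounded to 4 decimal places: z = 81.7576

Answer: 81.7576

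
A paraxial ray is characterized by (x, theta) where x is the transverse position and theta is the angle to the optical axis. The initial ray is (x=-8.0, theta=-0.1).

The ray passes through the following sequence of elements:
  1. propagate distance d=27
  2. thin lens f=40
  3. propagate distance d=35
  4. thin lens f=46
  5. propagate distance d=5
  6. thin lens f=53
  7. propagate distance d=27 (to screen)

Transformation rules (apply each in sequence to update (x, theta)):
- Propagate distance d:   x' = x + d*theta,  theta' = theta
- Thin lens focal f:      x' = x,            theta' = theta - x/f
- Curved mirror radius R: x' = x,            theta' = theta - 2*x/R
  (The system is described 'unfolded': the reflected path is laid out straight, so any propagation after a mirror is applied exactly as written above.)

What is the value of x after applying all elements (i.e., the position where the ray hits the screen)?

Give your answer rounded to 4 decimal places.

Initial: x=-8.0000 theta=-0.1000
After 1 (propagate distance d=27): x=-10.7000 theta=-0.1000
After 2 (thin lens f=40): x=-10.7000 theta=0.1675
After 3 (propagate distance d=35): x=-4.8375 theta=0.1675
After 4 (thin lens f=46): x=-4.8375 theta=5017/18400 (≈0.2727)
After 5 (propagate distance d=5): x=-2557/736 (≈-3.4742) theta=5017/18400 (≈0.2727)
After 6 (thin lens f=53): x=-2557/736 (≈-3.4742) theta=164913/487600 (≈0.3382)
After 7 (propagate distance d=27 (to screen)): x=5517277/975200 (≈5.6576) theta=164913/487600 (≈0.3382)
Rounded to 4 decimal places: x = 5.6576

Answer: 5.6576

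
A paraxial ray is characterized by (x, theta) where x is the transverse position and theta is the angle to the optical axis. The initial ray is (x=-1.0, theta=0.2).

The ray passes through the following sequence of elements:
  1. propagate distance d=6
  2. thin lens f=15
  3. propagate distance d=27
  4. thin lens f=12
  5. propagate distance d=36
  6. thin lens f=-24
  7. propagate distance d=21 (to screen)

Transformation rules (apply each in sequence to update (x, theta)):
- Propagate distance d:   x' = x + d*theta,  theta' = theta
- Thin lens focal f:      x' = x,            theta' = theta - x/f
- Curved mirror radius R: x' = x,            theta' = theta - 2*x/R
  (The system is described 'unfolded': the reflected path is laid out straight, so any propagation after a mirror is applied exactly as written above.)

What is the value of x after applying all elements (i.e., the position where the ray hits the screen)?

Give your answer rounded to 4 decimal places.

Answer: -12.3000

Derivation:
Initial: x=-1.0000 theta=0.2000
After 1 (propagate distance d=6): x=0.2000 theta=0.2000
After 2 (thin lens f=15): x=0.2000 theta=14/75 (≈0.1867)
After 3 (propagate distance d=27): x=5.2400 theta=14/75 (≈0.1867)
After 4 (thin lens f=12): x=5.2400 theta=-0.2500
After 5 (propagate distance d=36): x=-3.7600 theta=-0.2500
After 6 (thin lens f=-24): x=-3.7600 theta=-61/150 (≈-0.4067)
After 7 (propagate distance d=21 (to screen)): x=-12.3000 theta=-61/150 (≈-0.4067)
Rounded to 4 decimal places: x = -12.3000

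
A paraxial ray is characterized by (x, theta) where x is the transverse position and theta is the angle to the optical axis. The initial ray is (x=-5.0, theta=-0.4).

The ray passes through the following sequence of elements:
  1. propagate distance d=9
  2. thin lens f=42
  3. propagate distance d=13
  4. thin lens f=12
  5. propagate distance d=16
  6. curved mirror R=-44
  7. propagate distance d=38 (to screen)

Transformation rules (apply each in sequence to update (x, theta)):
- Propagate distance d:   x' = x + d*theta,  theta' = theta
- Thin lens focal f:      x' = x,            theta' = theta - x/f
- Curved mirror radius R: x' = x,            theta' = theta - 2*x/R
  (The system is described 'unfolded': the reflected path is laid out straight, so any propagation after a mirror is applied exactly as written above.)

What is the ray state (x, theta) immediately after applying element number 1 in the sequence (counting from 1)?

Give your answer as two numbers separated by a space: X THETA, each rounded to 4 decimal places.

Initial: x=-5.0000 theta=-0.4000
After 1 (propagate distance d=9): x=-8.6000 theta=-0.4000
Rounded to 4 decimal places: x = -8.6000, theta = -0.4000

Answer: -8.6000 -0.4000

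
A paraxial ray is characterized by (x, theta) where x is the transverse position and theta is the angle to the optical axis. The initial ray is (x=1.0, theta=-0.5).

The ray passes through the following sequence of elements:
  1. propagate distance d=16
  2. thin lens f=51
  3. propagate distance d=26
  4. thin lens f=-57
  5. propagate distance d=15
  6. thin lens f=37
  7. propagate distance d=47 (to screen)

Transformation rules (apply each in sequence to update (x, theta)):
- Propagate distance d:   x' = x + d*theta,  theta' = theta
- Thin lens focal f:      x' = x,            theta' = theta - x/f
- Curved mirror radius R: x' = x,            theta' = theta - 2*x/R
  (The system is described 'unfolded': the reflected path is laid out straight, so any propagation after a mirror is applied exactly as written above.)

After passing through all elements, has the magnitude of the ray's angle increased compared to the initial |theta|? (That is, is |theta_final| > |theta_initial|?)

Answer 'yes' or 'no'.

Initial: x=1.0000 theta=-0.5000
After 1 (propagate distance d=16): x=-7.0000 theta=-0.5000
After 2 (thin lens f=51): x=-7.0000 theta=-37/102 (≈-0.3627)
After 3 (propagate distance d=26): x=-838/51 (≈-16.4314) theta=-37/102 (≈-0.3627)
After 4 (thin lens f=-57): x=-838/51 (≈-16.4314) theta=-3785/5814 (≈-0.6510)
After 5 (propagate distance d=15): x=-16923/646 (≈-26.1966) theta=-3785/5814 (≈-0.6510)
After 6 (thin lens f=37): x=-16923/646 (≈-26.1966) theta=6131/107559 (≈0.0570)
After 7 (propagate distance d=47 (to screen)): x=-5059045/215118 (≈-23.5175) theta=6131/107559 (≈0.0570)
|theta_initial|=0.5000 |theta_final|=6131/107559 (≈0.0570) -> not increased

Answer: no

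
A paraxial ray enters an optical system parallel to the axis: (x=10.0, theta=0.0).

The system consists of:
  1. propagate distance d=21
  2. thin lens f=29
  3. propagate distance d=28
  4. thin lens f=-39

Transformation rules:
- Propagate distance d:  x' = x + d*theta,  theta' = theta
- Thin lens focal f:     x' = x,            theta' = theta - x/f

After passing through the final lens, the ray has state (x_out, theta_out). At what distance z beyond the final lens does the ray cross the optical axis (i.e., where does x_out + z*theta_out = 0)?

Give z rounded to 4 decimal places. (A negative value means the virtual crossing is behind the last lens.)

Answer: 1.0263

Derivation:
Initial: x=10.0000 theta=0.0000
After 1 (propagate distance d=21): x=10.0000 theta=0.0000
After 2 (thin lens f=29): x=10.0000 theta=-10/29 (≈-0.3448)
After 3 (propagate distance d=28): x=10/29 (≈0.3448) theta=-10/29 (≈-0.3448)
After 4 (thin lens f=-39): x=10/29 (≈0.3448) theta=-380/1131 (≈-0.3360)
z_focus = -x_out/theta_out = -(10/29)/(-380/1131) = 39/38 ≈ 1.0263
Rounded to 4 decimal places: z = 1.0263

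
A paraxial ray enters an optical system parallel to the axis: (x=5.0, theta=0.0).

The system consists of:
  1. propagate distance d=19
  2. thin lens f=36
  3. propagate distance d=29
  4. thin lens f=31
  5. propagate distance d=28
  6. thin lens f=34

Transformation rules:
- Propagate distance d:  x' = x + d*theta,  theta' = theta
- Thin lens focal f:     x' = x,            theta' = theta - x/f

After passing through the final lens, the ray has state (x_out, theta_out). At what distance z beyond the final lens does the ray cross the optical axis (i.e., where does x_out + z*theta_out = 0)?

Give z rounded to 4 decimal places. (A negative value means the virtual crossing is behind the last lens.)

Answer: -64.7146

Derivation:
Initial: x=5.0000 theta=0.0000
After 1 (propagate distance d=19): x=5.0000 theta=0.0000
After 2 (thin lens f=36): x=5.0000 theta=-5/36 (≈-0.1389)
After 3 (propagate distance d=29): x=35/36 (≈0.9722) theta=-5/36 (≈-0.1389)
After 4 (thin lens f=31): x=35/36 (≈0.9722) theta=-95/558 (≈-0.1703)
After 5 (propagate distance d=28): x=-4235/1116 (≈-3.7948) theta=-95/558 (≈-0.1703)
After 6 (thin lens f=34): x=-4235/1116 (≈-3.7948) theta=-2225/37944 (≈-0.0586)
z_focus = -x_out/theta_out = -(-4235/1116)/(-2225/37944) = -28798/445 ≈ -64.7146
Rounded to 4 decimal places: z = -64.7146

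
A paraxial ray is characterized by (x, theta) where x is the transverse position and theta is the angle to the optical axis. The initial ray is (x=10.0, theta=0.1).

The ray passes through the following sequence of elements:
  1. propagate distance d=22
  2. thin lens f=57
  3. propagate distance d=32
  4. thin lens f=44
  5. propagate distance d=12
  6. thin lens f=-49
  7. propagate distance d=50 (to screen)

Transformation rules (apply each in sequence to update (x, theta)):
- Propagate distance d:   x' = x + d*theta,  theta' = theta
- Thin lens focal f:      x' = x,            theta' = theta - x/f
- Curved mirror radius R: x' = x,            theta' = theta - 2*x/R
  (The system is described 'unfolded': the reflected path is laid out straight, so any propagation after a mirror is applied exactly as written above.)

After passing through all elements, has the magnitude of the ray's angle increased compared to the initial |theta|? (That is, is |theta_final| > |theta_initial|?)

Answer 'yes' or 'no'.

Answer: yes

Derivation:
Initial: x=10.0000 theta=0.1000
After 1 (propagate distance d=22): x=12.2000 theta=0.1000
After 2 (thin lens f=57): x=12.2000 theta=-13/114 (≈-0.1140)
After 3 (propagate distance d=32): x=2437/285 (≈8.5509) theta=-13/114 (≈-0.1140)
After 4 (thin lens f=44): x=2437/285 (≈8.5509) theta=-1289/4180 (≈-0.3084)
After 5 (propagate distance d=12): x=15206/3135 (≈4.8504) theta=-1289/4180 (≈-0.3084)
After 6 (thin lens f=-49): x=15206/3135 (≈4.8504) theta=-128659/614460 (≈-0.2094)
After 7 (propagate distance d=50 (to screen)): x=-575429/102410 (≈-5.6189) theta=-128659/614460 (≈-0.2094)
|theta_initial|=0.1000 |theta_final|=128659/614460 (≈0.2094) -> increased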